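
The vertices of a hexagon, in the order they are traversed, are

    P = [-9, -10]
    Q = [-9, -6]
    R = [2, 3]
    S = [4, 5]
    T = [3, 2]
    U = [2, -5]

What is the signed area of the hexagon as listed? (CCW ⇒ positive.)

-72

Apply Gauss's area formula: 2A = Σ (x_i·y_{i+1} − x_{i+1}·y_i), indices taken mod 6.
Cross-terms: -36, -15, -2, -7, -19, -65  ⇒  Σ = -144
Signed area = Σ/2 = -72 (negative ⇒ clockwise traversal).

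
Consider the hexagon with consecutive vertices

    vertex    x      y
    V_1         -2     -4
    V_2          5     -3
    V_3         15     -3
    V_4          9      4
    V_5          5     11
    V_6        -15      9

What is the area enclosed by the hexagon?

Apply the shoelace (surveyor's) formula: 2A = Σ (x_i·y_{i+1} − x_{i+1}·y_i), indices taken mod 6.
V_1→V_2: (-2)(-3) − (5)(-4) = 26
V_2→V_3: (5)(-3) − (15)(-3) = 30
V_3→V_4: (15)(4) − (9)(-3) = 87
V_4→V_5: (9)(11) − (5)(4) = 79
V_5→V_6: (5)(9) − (-15)(11) = 210
V_6→V_1: (-15)(-4) − (-2)(9) = 78
Σ = 510
Area = |Σ|/2 = 255.

255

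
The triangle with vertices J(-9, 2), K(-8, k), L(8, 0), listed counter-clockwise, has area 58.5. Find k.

-5

Write out the shoelace sum; only the two edges meeting at K involve k:
2·Area = [((-9)·k − (-8)·2) + ((-8)·0 − 8·k)] + 16
       = -17·k + 32 = 117
⇒ k = -5.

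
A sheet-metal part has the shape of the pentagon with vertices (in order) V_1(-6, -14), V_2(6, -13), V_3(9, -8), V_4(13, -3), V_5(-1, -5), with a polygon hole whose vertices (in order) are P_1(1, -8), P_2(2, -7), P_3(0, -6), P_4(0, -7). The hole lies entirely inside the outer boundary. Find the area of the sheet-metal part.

Outer boundary:
Apply Gauss's area formula: 2A = Σ (x_i·y_{i+1} − x_{i+1}·y_i), indices taken mod 5.
Cross-terms: 162, 69, 77, -68, -16  ⇒  Σ = 224
Area = |Σ|/2 = 112.
Hole:
Apply Gauss's area formula: 2A = Σ (x_i·y_{i+1} − x_{i+1}·y_i), indices taken mod 4.
Cross-terms: 9, -12, 0, 7  ⇒  Σ = 4
Area = |Σ|/2 = 2.
Net area = 112 − 2 = 110.

110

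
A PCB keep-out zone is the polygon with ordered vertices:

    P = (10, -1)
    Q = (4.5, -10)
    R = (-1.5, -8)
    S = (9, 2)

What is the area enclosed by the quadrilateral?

53.25

P→Q: (10)(-10) − (4.5)(-1) = -95.5
Q→R: (4.5)(-8) − (-1.5)(-10) = -51
R→S: (-1.5)(2) − (9)(-8) = 69
S→P: (9)(-1) − (10)(2) = -29
Σ = -106.5
Area = |Σ|/2 = 53.25.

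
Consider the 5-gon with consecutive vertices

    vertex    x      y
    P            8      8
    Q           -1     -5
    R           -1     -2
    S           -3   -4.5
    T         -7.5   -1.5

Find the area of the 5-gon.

Apply the shoelace formula: 2A = Σ (x_i·y_{i+1} − x_{i+1}·y_i), indices taken mod 5.
P→Q: (8)(-5) − (-1)(8) = -32
Q→R: (-1)(-2) − (-1)(-5) = -3
R→S: (-1)(-4.5) − (-3)(-2) = -1.5
S→T: (-3)(-1.5) − (-7.5)(-4.5) = -29.25
T→P: (-7.5)(8) − (8)(-1.5) = -48
Σ = -113.75
Area = |Σ|/2 = 56.875.

56.875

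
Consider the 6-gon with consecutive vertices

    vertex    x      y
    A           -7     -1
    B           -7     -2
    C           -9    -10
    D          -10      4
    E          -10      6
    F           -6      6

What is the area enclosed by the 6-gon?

Apply Gauss's area formula: 2A = Σ (x_i·y_{i+1} − x_{i+1}·y_i), indices taken mod 6.
A→B: (-7)(-2) − (-7)(-1) = 7
B→C: (-7)(-10) − (-9)(-2) = 52
C→D: (-9)(4) − (-10)(-10) = -136
D→E: (-10)(6) − (-10)(4) = -20
E→F: (-10)(6) − (-6)(6) = -24
F→A: (-6)(-1) − (-7)(6) = 48
Σ = -73
Area = |Σ|/2 = 36.5.

36.5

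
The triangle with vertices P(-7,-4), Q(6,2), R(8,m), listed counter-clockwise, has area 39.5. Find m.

9

The doubled signed area Σ (x_i y_{i+1} − x_{i+1} y_i) is linear in m.
With m=0 it equals -38; the coefficient of m is 13 (from the two edges through R).
So 13·m + -38 = 2·39.5 = 79 ⇒ m = 9.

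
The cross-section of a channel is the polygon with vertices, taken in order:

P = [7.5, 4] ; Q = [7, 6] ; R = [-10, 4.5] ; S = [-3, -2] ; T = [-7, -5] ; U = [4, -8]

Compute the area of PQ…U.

Apply Gauss's area formula: 2A = Σ (x_i·y_{i+1} − x_{i+1}·y_i), indices taken mod 6.
Σ = (17) + (91.5) + (33.5) + (1) + (76) + (76) = 295
Area = |Σ|/2 = 147.5.

147.5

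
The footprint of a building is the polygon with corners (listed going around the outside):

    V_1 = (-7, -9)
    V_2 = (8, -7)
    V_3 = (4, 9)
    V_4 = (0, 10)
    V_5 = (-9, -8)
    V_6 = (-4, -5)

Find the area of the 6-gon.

182.5

Σ = (121) + (100) + (40) + (90) + (13) + (1) = 365
Area = |Σ|/2 = 182.5.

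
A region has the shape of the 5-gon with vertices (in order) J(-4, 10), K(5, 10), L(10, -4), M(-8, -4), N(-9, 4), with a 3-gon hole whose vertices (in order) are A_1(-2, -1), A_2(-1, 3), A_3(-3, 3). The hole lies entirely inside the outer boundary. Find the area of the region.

208

Outer boundary:
Σ = (-90) + (-120) + (-72) + (-68) + (-74) = -424
Area = |Σ|/2 = 212.
Hole:
Apply Gauss's area formula: 2A = Σ (x_i·y_{i+1} − x_{i+1}·y_i), indices taken mod 3.
Σ = (-7) + (6) + (9) = 8
Area = |Σ|/2 = 4.
Net area = 212 − 4 = 208.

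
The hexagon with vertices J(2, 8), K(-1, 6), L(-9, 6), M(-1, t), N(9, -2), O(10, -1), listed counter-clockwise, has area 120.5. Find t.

Write out the shoelace sum; only the two edges meeting at M involve t:
2·Area = [((-9)·t − (-1)·6) + ((-1)·(-2) − 9·t)] + 161
       = -18·t + 169 = 241
⇒ t = -4.

-4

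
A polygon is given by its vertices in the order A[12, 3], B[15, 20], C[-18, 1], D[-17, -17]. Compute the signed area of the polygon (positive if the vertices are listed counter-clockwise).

Apply Gauss's area formula: 2A = Σ (x_i·y_{i+1} − x_{i+1}·y_i), indices taken mod 4.
A→B: (12)(20) − (15)(3) = 195
B→C: (15)(1) − (-18)(20) = 375
C→D: (-18)(-17) − (-17)(1) = 323
D→A: (-17)(3) − (12)(-17) = 153
Σ = 1046
Signed area = Σ/2 = 523 (positive ⇒ counter-clockwise traversal).

523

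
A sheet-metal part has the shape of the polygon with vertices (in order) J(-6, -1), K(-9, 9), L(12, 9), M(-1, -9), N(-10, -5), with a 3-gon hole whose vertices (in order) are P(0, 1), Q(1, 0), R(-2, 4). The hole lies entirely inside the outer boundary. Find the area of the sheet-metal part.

227.5

Outer boundary:
Apply the shoelace formula: 2A = Σ (x_i·y_{i+1} − x_{i+1}·y_i), indices taken mod 5.
Σ = (-63) + (-189) + (-99) + (-85) + (-20) = -456
Area = |Σ|/2 = 228.
Hole:
P→Q: (0)(0) − (1)(1) = -1
Q→R: (1)(4) − (-2)(0) = 4
R→P: (-2)(1) − (0)(4) = -2
Σ = 1
Area = |Σ|/2 = 0.5.
Net area = 228 − 0.5 = 227.5.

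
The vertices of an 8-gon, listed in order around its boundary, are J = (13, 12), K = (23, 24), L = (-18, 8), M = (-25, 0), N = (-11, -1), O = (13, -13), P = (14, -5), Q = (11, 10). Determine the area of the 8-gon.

Apply Gauss's area formula: 2A = Σ (x_i·y_{i+1} − x_{i+1}·y_i), indices taken mod 8.
Cross-terms: 36, 616, 200, 25, 156, 117, 195, 2  ⇒  Σ = 1347
Area = |Σ|/2 = 673.5.

673.5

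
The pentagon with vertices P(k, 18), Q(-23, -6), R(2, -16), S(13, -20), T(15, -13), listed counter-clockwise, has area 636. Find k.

Write out the shoelace sum; only the two edges meeting at P involve k:
2·Area = [(15·18 − k·(-13)) + (k·(-6) − (-23)·18)] + 679
       = 7·k + 1363 = 1272
⇒ k = -13.

-13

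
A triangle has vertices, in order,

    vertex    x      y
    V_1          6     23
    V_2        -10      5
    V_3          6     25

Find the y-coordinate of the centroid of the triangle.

53/3

Apply the shoelace formula. First the cross-terms c_i = x_i·y_{i+1} − x_{i+1}·y_i:
  260, -280, -12  ⇒  2A = -32, A = -16.
Then Σ (y_i + y_{i+1})·c_i = -1696, so ȳ = -1696 / (6·(-16)) = 53/3.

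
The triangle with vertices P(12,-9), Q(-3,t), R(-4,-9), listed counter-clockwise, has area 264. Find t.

Write out the shoelace sum; only the two edges meeting at Q involve t:
2·Area = [(12·t − (-3)·(-9)) + ((-3)·(-9) − (-4)·t)] + 144
       = 16·t + 144 = 528
⇒ t = 24.

24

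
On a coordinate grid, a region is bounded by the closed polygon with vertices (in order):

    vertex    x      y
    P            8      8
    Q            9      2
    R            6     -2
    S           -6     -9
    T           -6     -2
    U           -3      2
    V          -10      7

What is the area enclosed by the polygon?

Cross-terms: -56, -30, -66, -42, -18, -1, -136  ⇒  Σ = -349
Area = |Σ|/2 = 174.5.

174.5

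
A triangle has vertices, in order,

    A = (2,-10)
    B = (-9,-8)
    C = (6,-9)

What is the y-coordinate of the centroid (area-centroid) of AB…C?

-9

Apply the surveyor's formula. First the cross-terms c_i = x_i·y_{i+1} − x_{i+1}·y_i:
  -106, 129, -42  ⇒  2A = -19, A = -9.5.
Then Σ (y_i + y_{i+1})·c_i = 513, so ȳ = 513 / (6·(-9.5)) = -9.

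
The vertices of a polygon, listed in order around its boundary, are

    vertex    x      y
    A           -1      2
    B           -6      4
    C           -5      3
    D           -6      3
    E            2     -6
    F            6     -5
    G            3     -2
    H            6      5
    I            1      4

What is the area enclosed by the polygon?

62

Cross-terms: 8, 2, 3, 30, 26, 3, 27, 19, 6  ⇒  Σ = 124
Area = |Σ|/2 = 62.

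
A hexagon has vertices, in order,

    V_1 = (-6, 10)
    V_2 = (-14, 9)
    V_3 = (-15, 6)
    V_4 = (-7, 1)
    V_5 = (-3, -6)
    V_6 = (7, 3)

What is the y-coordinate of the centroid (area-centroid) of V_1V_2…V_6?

Apply Gauss's area formula. First the cross-terms c_i = x_i·y_{i+1} − x_{i+1}·y_i:
  86, 51, 27, 45, 33, 88  ⇒  2A = 330, A = 165.
Then Σ (y_i + y_{i+1})·c_i = 3408, so ȳ = 3408 / (6·165) = 568/165.

568/165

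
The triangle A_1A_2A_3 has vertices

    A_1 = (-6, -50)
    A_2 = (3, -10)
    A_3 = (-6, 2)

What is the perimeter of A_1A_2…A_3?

|A_1A_2| = √((9)² + (40)²) = √1681 = 41
|A_2A_3| = √((-9)² + (12)²) = √225 = 15
|A_3A_1| = √((0)² + (-52)²) = √2704 = 52
Perimeter = 41 + 15 + 52 = 108.

108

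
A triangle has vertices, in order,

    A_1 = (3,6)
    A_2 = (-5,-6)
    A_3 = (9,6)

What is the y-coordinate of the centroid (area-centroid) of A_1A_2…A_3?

2

Apply the surveyor's formula. First the cross-terms c_i = x_i·y_{i+1} − x_{i+1}·y_i:
  12, 24, 36  ⇒  2A = 72, A = 36.
Then Σ (y_i + y_{i+1})·c_i = 432, so ȳ = 432 / (6·36) = 2.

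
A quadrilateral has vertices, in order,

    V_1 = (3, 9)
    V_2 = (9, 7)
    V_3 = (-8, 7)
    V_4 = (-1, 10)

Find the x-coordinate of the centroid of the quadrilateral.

Apply the shoelace (surveyor's) formula. First the cross-terms c_i = x_i·y_{i+1} − x_{i+1}·y_i:
  -60, 119, -73, -39  ⇒  2A = -53, A = -26.5.
Then Σ (x_i + x_{i+1})·c_i = -22, so x̄ = -22 / (6·(-26.5)) = 22/159.

22/159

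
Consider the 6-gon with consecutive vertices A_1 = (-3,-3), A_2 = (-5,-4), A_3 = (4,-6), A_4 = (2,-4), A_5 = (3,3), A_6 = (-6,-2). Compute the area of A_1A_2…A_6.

40.5

A_1→A_2: (-3)(-4) − (-5)(-3) = -3
A_2→A_3: (-5)(-6) − (4)(-4) = 46
A_3→A_4: (4)(-4) − (2)(-6) = -4
A_4→A_5: (2)(3) − (3)(-4) = 18
A_5→A_6: (3)(-2) − (-6)(3) = 12
A_6→A_1: (-6)(-3) − (-3)(-2) = 12
Σ = 81
Area = |Σ|/2 = 40.5.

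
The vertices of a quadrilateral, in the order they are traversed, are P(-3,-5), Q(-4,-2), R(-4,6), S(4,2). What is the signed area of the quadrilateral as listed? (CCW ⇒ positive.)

Apply Gauss's area formula: 2A = Σ (x_i·y_{i+1} − x_{i+1}·y_i), indices taken mod 4.
Cross-terms: -14, -32, -32, -14  ⇒  Σ = -92
Signed area = Σ/2 = -46 (negative ⇒ clockwise traversal).

-46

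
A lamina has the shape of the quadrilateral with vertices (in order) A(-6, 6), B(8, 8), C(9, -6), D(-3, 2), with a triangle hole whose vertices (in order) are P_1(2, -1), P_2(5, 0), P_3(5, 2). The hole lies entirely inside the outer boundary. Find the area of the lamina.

108

Outer boundary:
Apply Gauss's area formula: 2A = Σ (x_i·y_{i+1} − x_{i+1}·y_i), indices taken mod 4.
Σ = (-96) + (-120) + (0) + (-6) = -222
Area = |Σ|/2 = 111.
Hole:
Σ = (5) + (10) + (-9) = 6
Area = |Σ|/2 = 3.
Net area = 111 − 3 = 108.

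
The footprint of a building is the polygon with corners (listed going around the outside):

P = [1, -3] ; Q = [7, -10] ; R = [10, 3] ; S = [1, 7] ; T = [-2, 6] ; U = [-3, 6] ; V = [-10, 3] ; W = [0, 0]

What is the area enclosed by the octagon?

138

P→Q: (1)(-10) − (7)(-3) = 11
Q→R: (7)(3) − (10)(-10) = 121
R→S: (10)(7) − (1)(3) = 67
S→T: (1)(6) − (-2)(7) = 20
T→U: (-2)(6) − (-3)(6) = 6
U→V: (-3)(3) − (-10)(6) = 51
V→W: (-10)(0) − (0)(3) = 0
W→P: (0)(-3) − (1)(0) = 0
Σ = 276
Area = |Σ|/2 = 138.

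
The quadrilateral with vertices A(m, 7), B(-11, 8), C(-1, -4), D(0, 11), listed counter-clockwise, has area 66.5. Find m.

-5

The doubled signed area Σ (x_i y_{i+1} − x_{i+1} y_i) is linear in m.
With m=0 it equals 118; the coefficient of m is -3 (from the two edges through A).
So -3·m + 118 = 2·66.5 = 133 ⇒ m = -5.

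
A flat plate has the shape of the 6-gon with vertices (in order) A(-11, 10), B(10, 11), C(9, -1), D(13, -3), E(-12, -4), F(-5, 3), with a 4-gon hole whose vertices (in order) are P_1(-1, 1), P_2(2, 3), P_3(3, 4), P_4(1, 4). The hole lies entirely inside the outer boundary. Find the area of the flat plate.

249

Outer boundary:
Apply the shoelace formula: 2A = Σ (x_i·y_{i+1} − x_{i+1}·y_i), indices taken mod 6.
Σ = (-221) + (-109) + (-14) + (-88) + (-56) + (-17) = -505
Area = |Σ|/2 = 252.5.
Hole:
Apply the shoelace (surveyor's) formula: 2A = Σ (x_i·y_{i+1} − x_{i+1}·y_i), indices taken mod 4.
Σ = (-5) + (-1) + (8) + (5) = 7
Area = |Σ|/2 = 3.5.
Net area = 252.5 − 3.5 = 249.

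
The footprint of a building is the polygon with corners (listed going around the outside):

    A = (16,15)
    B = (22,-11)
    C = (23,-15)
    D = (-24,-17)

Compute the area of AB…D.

Σ = (-506) + (-77) + (-751) + (-88) = -1422
Area = |Σ|/2 = 711.

711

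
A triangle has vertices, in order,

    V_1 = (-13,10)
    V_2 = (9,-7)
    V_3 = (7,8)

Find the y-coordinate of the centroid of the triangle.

11/3

Apply the shoelace (surveyor's) formula. First the cross-terms c_i = x_i·y_{i+1} − x_{i+1}·y_i:
  1, 121, 174  ⇒  2A = 296, A = 148.
Then Σ (y_i + y_{i+1})·c_i = 3256, so ȳ = 3256 / (6·148) = 11/3.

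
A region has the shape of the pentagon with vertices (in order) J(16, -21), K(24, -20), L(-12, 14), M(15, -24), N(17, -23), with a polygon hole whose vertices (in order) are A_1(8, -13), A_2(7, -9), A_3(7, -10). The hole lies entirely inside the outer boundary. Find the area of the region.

Outer boundary:
Apply the shoelace (surveyor's) formula: 2A = Σ (x_i·y_{i+1} − x_{i+1}·y_i), indices taken mod 5.
Σ = (184) + (96) + (78) + (63) + (11) = 432
Area = |Σ|/2 = 216.
Hole:
Σ = (19) + (-7) + (-11) = 1
Area = |Σ|/2 = 0.5.
Net area = 216 − 0.5 = 215.5.

215.5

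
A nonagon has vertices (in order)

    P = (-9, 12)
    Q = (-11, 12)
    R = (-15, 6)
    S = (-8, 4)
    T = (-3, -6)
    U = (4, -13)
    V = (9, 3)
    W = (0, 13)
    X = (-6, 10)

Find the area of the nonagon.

295.5

Apply the shoelace (surveyor's) formula: 2A = Σ (x_i·y_{i+1} − x_{i+1}·y_i), indices taken mod 9.
Σ = (24) + (114) + (-12) + (60) + (63) + (129) + (117) + (78) + (18) = 591
Area = |Σ|/2 = 295.5.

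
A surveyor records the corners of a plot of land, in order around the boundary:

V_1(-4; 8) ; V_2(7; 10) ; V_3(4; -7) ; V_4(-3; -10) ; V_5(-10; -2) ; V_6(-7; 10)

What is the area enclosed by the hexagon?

235

Apply the shoelace formula: 2A = Σ (x_i·y_{i+1} − x_{i+1}·y_i), indices taken mod 6.
Σ = (-96) + (-89) + (-61) + (-94) + (-114) + (-16) = -470
Area = |Σ|/2 = 235.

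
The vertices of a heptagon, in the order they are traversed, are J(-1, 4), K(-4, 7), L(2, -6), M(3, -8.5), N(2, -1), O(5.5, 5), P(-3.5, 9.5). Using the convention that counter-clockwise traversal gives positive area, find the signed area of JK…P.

57.375

Apply the surveyor's formula: 2A = Σ (x_i·y_{i+1} − x_{i+1}·y_i), indices taken mod 7.
Σ = (9) + (10) + (1) + (14) + (15.5) + (69.75) + (-4.5) = 114.75
Signed area = Σ/2 = 57.375 (positive ⇒ counter-clockwise traversal).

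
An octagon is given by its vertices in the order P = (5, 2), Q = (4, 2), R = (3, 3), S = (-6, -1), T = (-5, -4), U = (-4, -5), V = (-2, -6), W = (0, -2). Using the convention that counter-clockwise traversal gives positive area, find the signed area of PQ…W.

39.5

Σ = (2) + (6) + (15) + (19) + (9) + (14) + (4) + (10) = 79
Signed area = Σ/2 = 39.5 (positive ⇒ counter-clockwise traversal).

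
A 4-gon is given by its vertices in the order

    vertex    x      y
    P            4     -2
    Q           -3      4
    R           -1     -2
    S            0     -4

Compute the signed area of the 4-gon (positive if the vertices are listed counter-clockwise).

20

Apply the surveyor's formula: 2A = Σ (x_i·y_{i+1} − x_{i+1}·y_i), indices taken mod 4.
Σ = (10) + (10) + (4) + (16) = 40
Signed area = Σ/2 = 20 (positive ⇒ counter-clockwise traversal).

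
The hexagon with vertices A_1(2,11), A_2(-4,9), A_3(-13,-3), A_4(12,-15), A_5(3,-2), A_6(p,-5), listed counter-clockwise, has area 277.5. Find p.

9

Write out the shoelace sum; only the two edges meeting at A_6 involve p:
2·Area = [(3·(-5) − p·(-2)) + (p·11 − 2·(-5))] + 443
       = 13·p + 438 = 555
⇒ p = 9.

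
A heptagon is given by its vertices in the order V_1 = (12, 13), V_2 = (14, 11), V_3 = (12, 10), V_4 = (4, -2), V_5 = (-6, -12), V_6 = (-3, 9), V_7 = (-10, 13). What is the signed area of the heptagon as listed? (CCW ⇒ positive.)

Apply the shoelace (surveyor's) formula: 2A = Σ (x_i·y_{i+1} − x_{i+1}·y_i), indices taken mod 7.
Σ = (-50) + (8) + (-64) + (-60) + (-90) + (51) + (-286) = -491
Signed area = Σ/2 = -245.5 (negative ⇒ clockwise traversal).

-245.5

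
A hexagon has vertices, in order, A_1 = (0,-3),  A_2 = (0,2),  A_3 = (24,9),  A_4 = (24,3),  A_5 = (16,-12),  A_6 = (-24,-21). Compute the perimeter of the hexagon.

124

|A_1A_2| = √((0)² + (5)²) = √25 = 5
|A_2A_3| = √((24)² + (7)²) = √625 = 25
|A_3A_4| = √((0)² + (-6)²) = √36 = 6
|A_4A_5| = √((-8)² + (-15)²) = √289 = 17
|A_5A_6| = √((-40)² + (-9)²) = √1681 = 41
|A_6A_1| = √((24)² + (18)²) = √900 = 30
Perimeter = 5 + 25 + 6 + 17 + 41 + 30 = 124.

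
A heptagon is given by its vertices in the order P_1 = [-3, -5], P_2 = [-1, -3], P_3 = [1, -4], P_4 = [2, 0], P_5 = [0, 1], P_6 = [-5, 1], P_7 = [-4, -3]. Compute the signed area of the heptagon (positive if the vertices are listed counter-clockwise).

28

Σ = (4) + (7) + (8) + (2) + (5) + (19) + (11) = 56
Signed area = Σ/2 = 28 (positive ⇒ counter-clockwise traversal).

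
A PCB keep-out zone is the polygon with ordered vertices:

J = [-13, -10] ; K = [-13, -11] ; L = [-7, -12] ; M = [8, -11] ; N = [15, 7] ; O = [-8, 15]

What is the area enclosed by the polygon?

Apply the shoelace formula: 2A = Σ (x_i·y_{i+1} − x_{i+1}·y_i), indices taken mod 6.
Σ = (13) + (79) + (173) + (221) + (281) + (275) = 1042
Area = |Σ|/2 = 521.

521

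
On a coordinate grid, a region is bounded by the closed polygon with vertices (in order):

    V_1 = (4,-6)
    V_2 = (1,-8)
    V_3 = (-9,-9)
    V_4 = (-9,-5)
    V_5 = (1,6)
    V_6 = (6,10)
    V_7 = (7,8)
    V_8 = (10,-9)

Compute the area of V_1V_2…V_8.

203.5

Apply the surveyor's formula: 2A = Σ (x_i·y_{i+1} − x_{i+1}·y_i), indices taken mod 8.
Cross-terms: -26, -81, -36, -49, -26, -22, -143, -24  ⇒  Σ = -407
Area = |Σ|/2 = 203.5.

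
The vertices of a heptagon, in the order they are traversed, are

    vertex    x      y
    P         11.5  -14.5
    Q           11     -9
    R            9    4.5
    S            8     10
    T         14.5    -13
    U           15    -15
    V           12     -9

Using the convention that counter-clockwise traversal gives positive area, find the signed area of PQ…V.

-28.25

Σ = (56) + (130.5) + (54) + (-249) + (-22.5) + (45) + (-70.5) = -56.5
Signed area = Σ/2 = -28.25 (negative ⇒ clockwise traversal).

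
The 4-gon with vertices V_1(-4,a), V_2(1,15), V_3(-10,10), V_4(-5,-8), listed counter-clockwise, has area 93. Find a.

The doubled signed area Σ (x_i y_{i+1} − x_{i+1} y_i) is linear in a.
With a=0 it equals 198; the coefficient of a is -6 (from the two edges through V_1).
So -6·a + 198 = 2·93 = 186 ⇒ a = 2.

2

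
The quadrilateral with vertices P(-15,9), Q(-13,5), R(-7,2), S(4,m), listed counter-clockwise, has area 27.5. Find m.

Write out the shoelace sum; only the two edges meeting at S involve m:
2·Area = [((-7)·m − 4·2) + (4·9 − (-15)·m)] + 51
       = 8·m + 79 = 55
⇒ m = -3.

-3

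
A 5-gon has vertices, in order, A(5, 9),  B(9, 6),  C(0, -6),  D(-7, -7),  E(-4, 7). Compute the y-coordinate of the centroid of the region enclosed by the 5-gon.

271/177

Apply the surveyor's formula. First the cross-terms c_i = x_i·y_{i+1} − x_{i+1}·y_i:
  -51, -54, -42, -77, -71  ⇒  2A = -295, A = -147.5.
Then Σ (y_i + y_{i+1})·c_i = -1355, so ȳ = -1355 / (6·(-147.5)) = 271/177.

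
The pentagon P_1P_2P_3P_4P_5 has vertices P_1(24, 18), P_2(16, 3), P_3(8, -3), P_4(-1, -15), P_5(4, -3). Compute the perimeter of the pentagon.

|P_1P_2| = √((-8)² + (-15)²) = √289 = 17
|P_2P_3| = √((-8)² + (-6)²) = √100 = 10
|P_3P_4| = √((-9)² + (-12)²) = √225 = 15
|P_4P_5| = √((5)² + (12)²) = √169 = 13
|P_5P_1| = √((20)² + (21)²) = √841 = 29
Perimeter = 17 + 10 + 15 + 13 + 29 = 84.

84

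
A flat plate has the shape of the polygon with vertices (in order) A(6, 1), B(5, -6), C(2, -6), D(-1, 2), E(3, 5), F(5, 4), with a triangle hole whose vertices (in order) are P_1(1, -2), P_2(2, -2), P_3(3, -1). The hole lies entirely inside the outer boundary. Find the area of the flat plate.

51.5

Outer boundary:
Cross-terms: -41, -18, -2, -11, -13, -19  ⇒  Σ = -104
Area = |Σ|/2 = 52.
Hole:
P_1→P_2: (1)(-2) − (2)(-2) = 2
P_2→P_3: (2)(-1) − (3)(-2) = 4
P_3→P_1: (3)(-2) − (1)(-1) = -5
Σ = 1
Area = |Σ|/2 = 0.5.
Net area = 52 − 0.5 = 51.5.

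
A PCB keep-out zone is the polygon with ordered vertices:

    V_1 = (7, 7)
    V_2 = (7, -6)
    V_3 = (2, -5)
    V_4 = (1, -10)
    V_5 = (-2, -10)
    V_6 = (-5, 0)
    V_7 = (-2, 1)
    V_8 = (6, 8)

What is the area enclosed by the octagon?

Σ = (-91) + (-23) + (-15) + (-30) + (-50) + (-5) + (-22) + (-14) = -250
Area = |Σ|/2 = 125.

125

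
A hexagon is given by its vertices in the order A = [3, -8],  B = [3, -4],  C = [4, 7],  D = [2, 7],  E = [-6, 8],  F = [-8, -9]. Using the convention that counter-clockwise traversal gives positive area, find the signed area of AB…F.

165

Apply Gauss's area formula: 2A = Σ (x_i·y_{i+1} − x_{i+1}·y_i), indices taken mod 6.
Σ = (12) + (37) + (14) + (58) + (118) + (91) = 330
Signed area = Σ/2 = 165 (positive ⇒ counter-clockwise traversal).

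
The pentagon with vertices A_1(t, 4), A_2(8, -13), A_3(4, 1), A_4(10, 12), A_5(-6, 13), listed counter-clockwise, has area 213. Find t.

-7

The doubled signed area Σ (x_i y_{i+1} − x_{i+1} y_i) is linear in t.
With t=0 it equals 244; the coefficient of t is -26 (from the two edges through A_1).
So -26·t + 244 = 2·213 = 426 ⇒ t = -7.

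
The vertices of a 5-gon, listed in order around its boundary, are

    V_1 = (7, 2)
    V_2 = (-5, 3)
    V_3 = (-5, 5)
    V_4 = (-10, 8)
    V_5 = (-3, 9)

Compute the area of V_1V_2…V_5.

52

Apply the shoelace (surveyor's) formula: 2A = Σ (x_i·y_{i+1} − x_{i+1}·y_i), indices taken mod 5.
Σ = (31) + (-10) + (10) + (-66) + (-69) = -104
Area = |Σ|/2 = 52.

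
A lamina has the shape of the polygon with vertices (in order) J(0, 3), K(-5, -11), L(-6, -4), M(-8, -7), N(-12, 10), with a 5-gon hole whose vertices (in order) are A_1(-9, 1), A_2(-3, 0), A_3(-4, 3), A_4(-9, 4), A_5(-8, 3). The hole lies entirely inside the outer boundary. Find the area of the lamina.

Outer boundary:
Cross-terms: 15, -46, 10, -164, -36  ⇒  Σ = -221
Area = |Σ|/2 = 110.5.
Hole:
Apply the shoelace formula: 2A = Σ (x_i·y_{i+1} − x_{i+1}·y_i), indices taken mod 5.
A_1→A_2: (-9)(0) − (-3)(1) = 3
A_2→A_3: (-3)(3) − (-4)(0) = -9
A_3→A_4: (-4)(4) − (-9)(3) = 11
A_4→A_5: (-9)(3) − (-8)(4) = 5
A_5→A_1: (-8)(1) − (-9)(3) = 19
Σ = 29
Area = |Σ|/2 = 14.5.
Net area = 110.5 − 14.5 = 96.

96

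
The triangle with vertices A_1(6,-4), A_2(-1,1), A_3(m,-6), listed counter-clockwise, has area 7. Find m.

Write out the shoelace sum; only the two edges meeting at A_3 involve m:
2·Area = [((-1)·(-6) − m·1) + (m·(-4) − 6·(-6))] + 2
       = -5·m + 44 = 14
⇒ m = 6.

6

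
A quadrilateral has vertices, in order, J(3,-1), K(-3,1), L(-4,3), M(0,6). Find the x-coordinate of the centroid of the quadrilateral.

-77/141

Apply the surveyor's formula. First the cross-terms c_i = x_i·y_{i+1} − x_{i+1}·y_i:
  0, -5, -24, -18  ⇒  2A = -47, A = -23.5.
Then Σ (x_i + x_{i+1})·c_i = 77, so x̄ = 77 / (6·(-23.5)) = -77/141.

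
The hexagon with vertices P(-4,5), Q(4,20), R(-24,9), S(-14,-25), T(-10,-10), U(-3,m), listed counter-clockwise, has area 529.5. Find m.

-12

The doubled signed area Σ (x_i y_{i+1} − x_{i+1} y_i) is linear in m.
With m=0 it equals 987; the coefficient of m is -6 (from the two edges through U).
So -6·m + 987 = 2·529.5 = 1059 ⇒ m = -12.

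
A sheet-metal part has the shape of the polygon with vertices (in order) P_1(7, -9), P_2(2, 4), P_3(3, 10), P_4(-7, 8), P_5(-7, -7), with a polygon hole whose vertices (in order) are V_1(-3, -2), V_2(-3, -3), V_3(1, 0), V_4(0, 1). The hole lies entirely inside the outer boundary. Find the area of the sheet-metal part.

Outer boundary:
Apply the surveyor's formula: 2A = Σ (x_i·y_{i+1} − x_{i+1}·y_i), indices taken mod 5.
P_1→P_2: (7)(4) − (2)(-9) = 46
P_2→P_3: (2)(10) − (3)(4) = 8
P_3→P_4: (3)(8) − (-7)(10) = 94
P_4→P_5: (-7)(-7) − (-7)(8) = 105
P_5→P_1: (-7)(-9) − (7)(-7) = 112
Σ = 365
Area = |Σ|/2 = 182.5.
Hole:
Apply the surveyor's formula: 2A = Σ (x_i·y_{i+1} − x_{i+1}·y_i), indices taken mod 4.
V_1→V_2: (-3)(-3) − (-3)(-2) = 3
V_2→V_3: (-3)(0) − (1)(-3) = 3
V_3→V_4: (1)(1) − (0)(0) = 1
V_4→V_1: (0)(-2) − (-3)(1) = 3
Σ = 10
Area = |Σ|/2 = 5.
Net area = 182.5 − 5 = 177.5.

177.5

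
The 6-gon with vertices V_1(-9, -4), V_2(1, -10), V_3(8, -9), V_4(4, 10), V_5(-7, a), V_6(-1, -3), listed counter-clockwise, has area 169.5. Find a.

-2

The doubled signed area Σ (x_i y_{i+1} − x_{i+1} y_i) is linear in a.
With a=0 it equals 349; the coefficient of a is 5 (from the two edges through V_5).
So 5·a + 349 = 2·169.5 = 339 ⇒ a = -2.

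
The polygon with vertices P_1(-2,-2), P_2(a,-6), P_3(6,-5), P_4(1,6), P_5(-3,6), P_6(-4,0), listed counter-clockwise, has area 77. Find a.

-3

The doubled signed area Σ (x_i y_{i+1} − x_{i+1} y_i) is linear in a.
With a=0 it equals 145; the coefficient of a is -3 (from the two edges through P_2).
So -3·a + 145 = 2·77 = 154 ⇒ a = -3.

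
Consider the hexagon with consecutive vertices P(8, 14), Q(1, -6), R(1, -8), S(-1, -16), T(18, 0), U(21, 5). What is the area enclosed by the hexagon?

272

Apply the surveyor's formula: 2A = Σ (x_i·y_{i+1} − x_{i+1}·y_i), indices taken mod 6.
Σ = (-62) + (-2) + (-24) + (288) + (90) + (254) = 544
Area = |Σ|/2 = 272.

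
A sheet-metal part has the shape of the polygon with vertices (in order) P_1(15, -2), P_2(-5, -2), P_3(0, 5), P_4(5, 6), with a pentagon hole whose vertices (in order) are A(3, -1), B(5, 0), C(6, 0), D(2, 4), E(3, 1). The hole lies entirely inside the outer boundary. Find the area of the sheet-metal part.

88.5

Outer boundary:
P_1→P_2: (15)(-2) − (-5)(-2) = -40
P_2→P_3: (-5)(5) − (0)(-2) = -25
P_3→P_4: (0)(6) − (5)(5) = -25
P_4→P_1: (5)(-2) − (15)(6) = -100
Σ = -190
Area = |Σ|/2 = 95.
Hole:
Apply the surveyor's formula: 2A = Σ (x_i·y_{i+1} − x_{i+1}·y_i), indices taken mod 5.
Σ = (5) + (0) + (24) + (-10) + (-6) = 13
Area = |Σ|/2 = 6.5.
Net area = 95 − 6.5 = 88.5.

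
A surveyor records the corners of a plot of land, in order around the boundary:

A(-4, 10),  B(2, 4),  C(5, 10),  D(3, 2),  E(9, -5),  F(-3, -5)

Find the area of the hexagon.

Apply the shoelace (surveyor's) formula: 2A = Σ (x_i·y_{i+1} − x_{i+1}·y_i), indices taken mod 6.
Cross-terms: -36, 0, -20, -33, -60, -50  ⇒  Σ = -199
Area = |Σ|/2 = 99.5.

99.5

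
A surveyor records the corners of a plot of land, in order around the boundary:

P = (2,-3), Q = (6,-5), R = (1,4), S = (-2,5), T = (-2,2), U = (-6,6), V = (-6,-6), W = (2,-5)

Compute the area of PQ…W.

87

Cross-terms: 8, 29, 13, 6, 0, 72, 42, 4  ⇒  Σ = 174
Area = |Σ|/2 = 87.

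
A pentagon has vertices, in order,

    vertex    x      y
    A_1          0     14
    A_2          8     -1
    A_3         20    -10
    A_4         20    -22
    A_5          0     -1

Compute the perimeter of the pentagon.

|A_1A_2| = √((8)² + (-15)²) = √289 = 17
|A_2A_3| = √((12)² + (-9)²) = √225 = 15
|A_3A_4| = √((0)² + (-12)²) = √144 = 12
|A_4A_5| = √((-20)² + (21)²) = √841 = 29
|A_5A_1| = √((0)² + (15)²) = √225 = 15
Perimeter = 17 + 15 + 12 + 29 + 15 = 88.

88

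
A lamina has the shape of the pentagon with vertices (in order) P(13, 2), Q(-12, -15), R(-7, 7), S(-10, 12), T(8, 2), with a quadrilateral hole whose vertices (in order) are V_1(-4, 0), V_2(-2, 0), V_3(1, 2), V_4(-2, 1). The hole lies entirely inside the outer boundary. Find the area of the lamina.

Outer boundary:
Apply the shoelace (surveyor's) formula: 2A = Σ (x_i·y_{i+1} − x_{i+1}·y_i), indices taken mod 5.
P→Q: (13)(-15) − (-12)(2) = -171
Q→R: (-12)(7) − (-7)(-15) = -189
R→S: (-7)(12) − (-10)(7) = -14
S→T: (-10)(2) − (8)(12) = -116
T→P: (8)(2) − (13)(2) = -10
Σ = -500
Area = |Σ|/2 = 250.
Hole:
V_1→V_2: (-4)(0) − (-2)(0) = 0
V_2→V_3: (-2)(2) − (1)(0) = -4
V_3→V_4: (1)(1) − (-2)(2) = 5
V_4→V_1: (-2)(0) − (-4)(1) = 4
Σ = 5
Area = |Σ|/2 = 2.5.
Net area = 250 − 2.5 = 247.5.

247.5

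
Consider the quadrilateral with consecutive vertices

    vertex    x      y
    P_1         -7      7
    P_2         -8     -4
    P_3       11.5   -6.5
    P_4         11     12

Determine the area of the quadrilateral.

276.25

P_1→P_2: (-7)(-4) − (-8)(7) = 84
P_2→P_3: (-8)(-6.5) − (11.5)(-4) = 98
P_3→P_4: (11.5)(12) − (11)(-6.5) = 209.5
P_4→P_1: (11)(7) − (-7)(12) = 161
Σ = 552.5
Area = |Σ|/2 = 276.25.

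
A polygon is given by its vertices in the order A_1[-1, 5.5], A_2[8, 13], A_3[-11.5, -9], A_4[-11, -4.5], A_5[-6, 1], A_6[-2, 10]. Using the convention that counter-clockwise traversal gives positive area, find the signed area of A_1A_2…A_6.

-61.875

Apply the shoelace (surveyor's) formula: 2A = Σ (x_i·y_{i+1} − x_{i+1}·y_i), indices taken mod 6.
Σ = (-57) + (77.5) + (-47.25) + (-38) + (-58) + (-1) = -123.75
Signed area = Σ/2 = -61.875 (negative ⇒ clockwise traversal).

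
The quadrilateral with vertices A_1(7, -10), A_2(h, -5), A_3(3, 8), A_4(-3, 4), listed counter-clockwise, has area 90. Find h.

Write out the shoelace sum; only the two edges meeting at A_2 involve h:
2·Area = [(7·(-5) − h·(-10)) + (h·8 − 3·(-5))] + 38
       = 18·h + 18 = 180
⇒ h = 9.

9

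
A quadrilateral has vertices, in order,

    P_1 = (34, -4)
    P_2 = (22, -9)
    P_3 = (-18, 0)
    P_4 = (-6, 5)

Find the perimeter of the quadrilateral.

108

|P_1P_2| = √((-12)² + (-5)²) = √169 = 13
|P_2P_3| = √((-40)² + (9)²) = √1681 = 41
|P_3P_4| = √((12)² + (5)²) = √169 = 13
|P_4P_1| = √((40)² + (-9)²) = √1681 = 41
Perimeter = 13 + 41 + 13 + 41 = 108.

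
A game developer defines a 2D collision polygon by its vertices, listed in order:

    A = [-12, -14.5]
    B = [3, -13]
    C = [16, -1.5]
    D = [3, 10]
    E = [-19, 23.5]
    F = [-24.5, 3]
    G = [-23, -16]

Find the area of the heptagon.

974.625

Cross-terms: 199.5, 203.5, 164.5, 260.5, 518.75, 461, 141.5  ⇒  Σ = 1949.25
Area = |Σ|/2 = 974.625.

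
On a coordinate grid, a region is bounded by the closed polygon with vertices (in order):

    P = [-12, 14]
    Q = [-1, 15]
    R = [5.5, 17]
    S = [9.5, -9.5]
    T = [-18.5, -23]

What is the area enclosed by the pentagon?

P→Q: (-12)(15) − (-1)(14) = -166
Q→R: (-1)(17) − (5.5)(15) = -99.5
R→S: (5.5)(-9.5) − (9.5)(17) = -213.75
S→T: (9.5)(-23) − (-18.5)(-9.5) = -394.25
T→P: (-18.5)(14) − (-12)(-23) = -535
Σ = -1408.5
Area = |Σ|/2 = 704.25.

704.25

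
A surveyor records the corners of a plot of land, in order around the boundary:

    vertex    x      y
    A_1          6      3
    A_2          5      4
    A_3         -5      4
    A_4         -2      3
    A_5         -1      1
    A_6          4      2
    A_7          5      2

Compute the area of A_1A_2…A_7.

19

Apply the shoelace (surveyor's) formula: 2A = Σ (x_i·y_{i+1} − x_{i+1}·y_i), indices taken mod 7.
A_1→A_2: (6)(4) − (5)(3) = 9
A_2→A_3: (5)(4) − (-5)(4) = 40
A_3→A_4: (-5)(3) − (-2)(4) = -7
A_4→A_5: (-2)(1) − (-1)(3) = 1
A_5→A_6: (-1)(2) − (4)(1) = -6
A_6→A_7: (4)(2) − (5)(2) = -2
A_7→A_1: (5)(3) − (6)(2) = 3
Σ = 38
Area = |Σ|/2 = 19.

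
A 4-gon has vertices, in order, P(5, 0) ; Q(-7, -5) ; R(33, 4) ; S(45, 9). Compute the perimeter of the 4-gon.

108

|PQ| = √((-12)² + (-5)²) = √169 = 13
|QR| = √((40)² + (9)²) = √1681 = 41
|RS| = √((12)² + (5)²) = √169 = 13
|SP| = √((-40)² + (-9)²) = √1681 = 41
Perimeter = 13 + 41 + 13 + 41 = 108.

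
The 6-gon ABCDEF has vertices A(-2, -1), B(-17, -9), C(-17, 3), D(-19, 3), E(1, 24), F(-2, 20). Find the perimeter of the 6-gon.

|AB| = √((-15)² + (-8)²) = √289 = 17
|BC| = √((0)² + (12)²) = √144 = 12
|CD| = √((-2)² + (0)²) = √4 = 2
|DE| = √((20)² + (21)²) = √841 = 29
|EF| = √((-3)² + (-4)²) = √25 = 5
|FA| = √((0)² + (-21)²) = √441 = 21
Perimeter = 17 + 12 + 2 + 29 + 5 + 21 = 86.

86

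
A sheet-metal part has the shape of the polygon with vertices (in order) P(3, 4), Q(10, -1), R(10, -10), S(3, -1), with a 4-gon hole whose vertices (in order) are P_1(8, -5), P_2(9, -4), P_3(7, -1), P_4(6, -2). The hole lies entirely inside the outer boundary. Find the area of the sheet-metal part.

44

Outer boundary:
Σ = (-43) + (-90) + (20) + (15) = -98
Area = |Σ|/2 = 49.
Hole:
Apply Gauss's area formula: 2A = Σ (x_i·y_{i+1} − x_{i+1}·y_i), indices taken mod 4.
P_1→P_2: (8)(-4) − (9)(-5) = 13
P_2→P_3: (9)(-1) − (7)(-4) = 19
P_3→P_4: (7)(-2) − (6)(-1) = -8
P_4→P_1: (6)(-5) − (8)(-2) = -14
Σ = 10
Area = |Σ|/2 = 5.
Net area = 49 − 5 = 44.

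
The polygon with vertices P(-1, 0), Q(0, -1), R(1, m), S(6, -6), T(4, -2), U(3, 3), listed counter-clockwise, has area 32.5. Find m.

Write out the shoelace sum; only the two edges meeting at R involve m:
2·Area = [(0·m − 1·(-1)) + (1·(-6) − 6·m)] + 34
       = -6·m + 29 = 65
⇒ m = -6.

-6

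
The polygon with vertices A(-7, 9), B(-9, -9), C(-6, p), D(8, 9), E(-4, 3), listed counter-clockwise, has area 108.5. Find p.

-8

The doubled signed area Σ (x_i y_{i+1} − x_{i+1} y_i) is linear in p.
With p=0 it equals 81; the coefficient of p is -17 (from the two edges through C).
So -17·p + 81 = 2·108.5 = 217 ⇒ p = -8.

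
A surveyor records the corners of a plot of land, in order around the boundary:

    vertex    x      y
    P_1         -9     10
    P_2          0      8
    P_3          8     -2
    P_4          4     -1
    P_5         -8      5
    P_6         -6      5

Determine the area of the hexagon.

Apply the surveyor's formula: 2A = Σ (x_i·y_{i+1} − x_{i+1}·y_i), indices taken mod 6.
Σ = (-72) + (-64) + (0) + (12) + (-10) + (-15) = -149
Area = |Σ|/2 = 74.5.

74.5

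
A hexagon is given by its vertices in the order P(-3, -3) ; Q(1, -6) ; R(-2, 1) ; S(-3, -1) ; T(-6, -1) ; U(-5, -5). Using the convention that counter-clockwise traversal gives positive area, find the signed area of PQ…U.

18.5

Σ = (21) + (-11) + (5) + (-3) + (25) + (0) = 37
Signed area = Σ/2 = 18.5 (positive ⇒ counter-clockwise traversal).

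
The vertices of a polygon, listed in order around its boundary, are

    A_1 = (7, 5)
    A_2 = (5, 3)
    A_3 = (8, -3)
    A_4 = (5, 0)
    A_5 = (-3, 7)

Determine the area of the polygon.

Apply the shoelace formula: 2A = Σ (x_i·y_{i+1} − x_{i+1}·y_i), indices taken mod 5.
Σ = (-4) + (-39) + (15) + (35) + (-64) = -57
Area = |Σ|/2 = 28.5.

28.5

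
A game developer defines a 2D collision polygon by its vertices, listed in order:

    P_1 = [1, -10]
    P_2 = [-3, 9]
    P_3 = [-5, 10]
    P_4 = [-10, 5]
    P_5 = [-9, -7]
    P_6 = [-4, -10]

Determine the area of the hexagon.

148

Apply the shoelace formula: 2A = Σ (x_i·y_{i+1} − x_{i+1}·y_i), indices taken mod 6.
P_1→P_2: (1)(9) − (-3)(-10) = -21
P_2→P_3: (-3)(10) − (-5)(9) = 15
P_3→P_4: (-5)(5) − (-10)(10) = 75
P_4→P_5: (-10)(-7) − (-9)(5) = 115
P_5→P_6: (-9)(-10) − (-4)(-7) = 62
P_6→P_1: (-4)(-10) − (1)(-10) = 50
Σ = 296
Area = |Σ|/2 = 148.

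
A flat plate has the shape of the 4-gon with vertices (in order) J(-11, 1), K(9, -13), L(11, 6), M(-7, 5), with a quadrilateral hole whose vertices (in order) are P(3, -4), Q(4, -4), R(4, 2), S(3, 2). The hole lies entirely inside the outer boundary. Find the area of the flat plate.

Outer boundary:
Σ = (134) + (197) + (97) + (48) = 476
Area = |Σ|/2 = 238.
Hole:
Σ = (4) + (24) + (2) + (-18) = 12
Area = |Σ|/2 = 6.
Net area = 238 − 6 = 232.

232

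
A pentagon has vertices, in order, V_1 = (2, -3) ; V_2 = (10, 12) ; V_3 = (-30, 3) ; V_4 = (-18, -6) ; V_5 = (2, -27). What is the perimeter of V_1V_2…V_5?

|V_1V_2| = √((8)² + (15)²) = √289 = 17
|V_2V_3| = √((-40)² + (-9)²) = √1681 = 41
|V_3V_4| = √((12)² + (-9)²) = √225 = 15
|V_4V_5| = √((20)² + (-21)²) = √841 = 29
|V_5V_1| = √((0)² + (24)²) = √576 = 24
Perimeter = 17 + 41 + 15 + 29 + 24 = 126.

126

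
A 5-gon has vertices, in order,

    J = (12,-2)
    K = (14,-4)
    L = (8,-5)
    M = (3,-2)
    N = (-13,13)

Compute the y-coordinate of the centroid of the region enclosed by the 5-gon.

409/264

Apply Gauss's area formula. First the cross-terms c_i = x_i·y_{i+1} − x_{i+1}·y_i:
  -20, -38, -1, 13, -130  ⇒  2A = -176, A = -88.
Then Σ (y_i + y_{i+1})·c_i = -818, so ȳ = -818 / (6·(-88)) = 409/264.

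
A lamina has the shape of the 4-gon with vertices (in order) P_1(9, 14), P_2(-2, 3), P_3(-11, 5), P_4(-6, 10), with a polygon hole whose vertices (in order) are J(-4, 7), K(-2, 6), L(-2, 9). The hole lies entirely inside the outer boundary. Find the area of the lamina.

Outer boundary:
Σ = (55) + (23) + (-80) + (-174) = -176
Area = |Σ|/2 = 88.
Hole:
Apply the shoelace formula: 2A = Σ (x_i·y_{i+1} − x_{i+1}·y_i), indices taken mod 3.
Cross-terms: -10, -6, 22  ⇒  Σ = 6
Area = |Σ|/2 = 3.
Net area = 88 − 3 = 85.

85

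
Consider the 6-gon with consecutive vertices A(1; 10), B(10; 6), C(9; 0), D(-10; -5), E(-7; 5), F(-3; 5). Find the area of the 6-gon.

Apply Gauss's area formula: 2A = Σ (x_i·y_{i+1} − x_{i+1}·y_i), indices taken mod 6.
Cross-terms: -94, -54, -45, -85, -20, -35  ⇒  Σ = -333
Area = |Σ|/2 = 166.5.

166.5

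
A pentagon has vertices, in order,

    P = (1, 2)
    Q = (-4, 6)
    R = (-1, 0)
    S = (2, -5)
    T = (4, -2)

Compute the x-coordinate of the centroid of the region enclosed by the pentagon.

79/153

Apply the shoelace (surveyor's) formula. First the cross-terms c_i = x_i·y_{i+1} − x_{i+1}·y_i:
  14, 6, 5, 16, 10  ⇒  2A = 51, A = 25.5.
Then Σ (x_i + x_{i+1})·c_i = 79, so x̄ = 79 / (6·25.5) = 79/153.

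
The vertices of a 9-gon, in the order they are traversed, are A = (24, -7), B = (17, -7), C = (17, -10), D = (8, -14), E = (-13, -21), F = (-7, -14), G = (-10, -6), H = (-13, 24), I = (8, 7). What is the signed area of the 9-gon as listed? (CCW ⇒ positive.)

-748

Apply the shoelace (surveyor's) formula: 2A = Σ (x_i·y_{i+1} − x_{i+1}·y_i), indices taken mod 9.
Cross-terms: -49, -51, -158, -350, 35, -98, -318, -283, -224  ⇒  Σ = -1496
Signed area = Σ/2 = -748 (negative ⇒ clockwise traversal).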